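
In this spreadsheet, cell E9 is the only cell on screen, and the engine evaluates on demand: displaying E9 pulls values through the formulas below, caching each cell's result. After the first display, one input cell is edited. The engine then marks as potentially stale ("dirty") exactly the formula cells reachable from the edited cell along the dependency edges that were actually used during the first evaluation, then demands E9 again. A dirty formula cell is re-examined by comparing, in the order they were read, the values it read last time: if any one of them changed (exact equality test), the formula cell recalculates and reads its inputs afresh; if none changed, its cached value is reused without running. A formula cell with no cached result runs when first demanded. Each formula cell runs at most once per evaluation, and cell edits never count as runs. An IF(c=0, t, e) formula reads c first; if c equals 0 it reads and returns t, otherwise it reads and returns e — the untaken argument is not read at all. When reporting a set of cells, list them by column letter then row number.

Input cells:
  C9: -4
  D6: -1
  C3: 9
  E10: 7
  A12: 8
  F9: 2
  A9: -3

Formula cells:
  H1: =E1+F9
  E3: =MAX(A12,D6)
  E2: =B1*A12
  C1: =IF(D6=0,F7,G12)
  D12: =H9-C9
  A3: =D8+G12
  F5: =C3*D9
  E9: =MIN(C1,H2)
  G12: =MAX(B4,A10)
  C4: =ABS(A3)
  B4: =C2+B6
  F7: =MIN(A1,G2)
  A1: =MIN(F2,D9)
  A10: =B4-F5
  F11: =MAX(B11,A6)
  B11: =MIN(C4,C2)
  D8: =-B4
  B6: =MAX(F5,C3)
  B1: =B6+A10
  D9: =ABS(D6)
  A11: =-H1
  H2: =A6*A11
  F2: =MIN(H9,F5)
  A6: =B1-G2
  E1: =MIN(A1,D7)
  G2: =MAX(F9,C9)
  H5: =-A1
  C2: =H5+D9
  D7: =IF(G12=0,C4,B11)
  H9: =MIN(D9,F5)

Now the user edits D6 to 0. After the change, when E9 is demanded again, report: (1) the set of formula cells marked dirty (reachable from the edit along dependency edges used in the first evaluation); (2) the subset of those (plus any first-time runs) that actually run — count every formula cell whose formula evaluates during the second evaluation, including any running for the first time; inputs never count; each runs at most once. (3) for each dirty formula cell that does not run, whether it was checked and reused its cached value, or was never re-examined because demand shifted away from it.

Dirty set: A1, A3, A6, A10, A11, B1, B4, B6, B11, C1, C2, C4, D7, D8, D9, E1, E9, F2, F5, G12, H1, H2, H5, H9.
Run set: A1, A6, A10, B1, B6, C1, C2, D9, E1, E9, F2, F5, F7, G12, H2, H5, H9 (17 run).
Re-examined without running (cache reused): A3, A11, B4, B11, C4, D7, D8, H1.
The important point: the flipped condition pulls in fresh nodes; F7 runs for the first time.

Initial pass — values computed on the first demand:
  D9 = ABS(-1) = 1
  F5 = 9 * 1 = 9
  B6 = MAX(9, 9) = 9
  G2 = MAX(2, -4) = 2
  H9 = MIN(1, 9) = 1
  F2 = MIN(1, 9) = 1
  A1 = MIN(1, 1) = 1
  H5 = -(1) = -1
  C2 = -1 + 1 = 0
  B4 = 0 + 9 = 9
  A10 = 9 - 9 = 0
  B1 = 9 + 0 = 9
  A6 = 9 - 2 = 7
  D8 = -(9) = -9
  G12 = MAX(9, 0) = 9
  A3 = -9 + 9 = 0
  C1 = IF(D6=0: D6=-1 -> else branch G12) = 9
  C4 = ABS(0) = 0
  B11 = MIN(0, 0) = 0
  D7 = IF(G12=0: G12=9 -> else branch B11) = 0
  E1 = MIN(1, 0) = 0
  H1 = 0 + 2 = 2
  A11 = -(2) = -2
  H2 = 7 * -2 = -14
  E9 = MIN(9, -14) = -14

Second demand — change propagation:
  D9: re-runs because D6 -1->0; new result 0.
  F5: re-runs because D9 1->0; new result 0.
  B6: re-runs because F5 9->0; new result 9 (unchanged).
  H9: re-runs because D9 1->0; F5 9->0; new result 0.
  F2: re-runs because H9 1->0; F5 9->0; new result 0.
  A1: re-runs because F2 1->0; D9 1->0; new result 0.
  F7: newly demanded (no cache) — executes and yields 0.
  H5: re-runs because A1 1->0; new result 0.
  C2: re-runs because H5 -1->0; D9 1->0; new result 0 (unchanged).
  B4: re-examined; everything it read last time is the same (C2 unchanged, B6 unchanged) — cache 9 kept, no run.
  A10: re-runs because F5 9->0; new result 9.
  B1: re-runs because A10 0->9; new result 18.
  A6: re-runs because B1 9->18; new result 16.
  D8: re-examined; everything it read last time is the same (B4 unchanged) — cache -9 kept, no run.
  G12: re-runs because A10 0->9; new result 9 (unchanged).
  A3: re-examined; everything it read last time is the same (D8 unchanged, G12 unchanged) — cache 0 kept, no run.
  C1: re-runs because D6 -1->0; new result 0.
  C4: re-examined; everything it read last time is the same (A3 unchanged) — cache 0 kept, no run.
  B11: re-examined; everything it read last time is the same (C4 unchanged, C2 unchanged) — cache 0 kept, no run.
  D7: re-examined; everything it read last time is the same (G12 unchanged, B11 unchanged) — cache 0 kept, no run.
  E1: re-runs because A1 1->0; new result 0 (unchanged).
  H1: re-examined; everything it read last time is the same (E1 unchanged, F9 unchanged) — cache 2 kept, no run.
  A11: re-examined; everything it read last time is the same (H1 unchanged) — cache -2 kept, no run.
  H2: re-runs because A6 7->16; new result -32.
  E9: re-runs because C1 9->0; H2 -14->-32; new result -32.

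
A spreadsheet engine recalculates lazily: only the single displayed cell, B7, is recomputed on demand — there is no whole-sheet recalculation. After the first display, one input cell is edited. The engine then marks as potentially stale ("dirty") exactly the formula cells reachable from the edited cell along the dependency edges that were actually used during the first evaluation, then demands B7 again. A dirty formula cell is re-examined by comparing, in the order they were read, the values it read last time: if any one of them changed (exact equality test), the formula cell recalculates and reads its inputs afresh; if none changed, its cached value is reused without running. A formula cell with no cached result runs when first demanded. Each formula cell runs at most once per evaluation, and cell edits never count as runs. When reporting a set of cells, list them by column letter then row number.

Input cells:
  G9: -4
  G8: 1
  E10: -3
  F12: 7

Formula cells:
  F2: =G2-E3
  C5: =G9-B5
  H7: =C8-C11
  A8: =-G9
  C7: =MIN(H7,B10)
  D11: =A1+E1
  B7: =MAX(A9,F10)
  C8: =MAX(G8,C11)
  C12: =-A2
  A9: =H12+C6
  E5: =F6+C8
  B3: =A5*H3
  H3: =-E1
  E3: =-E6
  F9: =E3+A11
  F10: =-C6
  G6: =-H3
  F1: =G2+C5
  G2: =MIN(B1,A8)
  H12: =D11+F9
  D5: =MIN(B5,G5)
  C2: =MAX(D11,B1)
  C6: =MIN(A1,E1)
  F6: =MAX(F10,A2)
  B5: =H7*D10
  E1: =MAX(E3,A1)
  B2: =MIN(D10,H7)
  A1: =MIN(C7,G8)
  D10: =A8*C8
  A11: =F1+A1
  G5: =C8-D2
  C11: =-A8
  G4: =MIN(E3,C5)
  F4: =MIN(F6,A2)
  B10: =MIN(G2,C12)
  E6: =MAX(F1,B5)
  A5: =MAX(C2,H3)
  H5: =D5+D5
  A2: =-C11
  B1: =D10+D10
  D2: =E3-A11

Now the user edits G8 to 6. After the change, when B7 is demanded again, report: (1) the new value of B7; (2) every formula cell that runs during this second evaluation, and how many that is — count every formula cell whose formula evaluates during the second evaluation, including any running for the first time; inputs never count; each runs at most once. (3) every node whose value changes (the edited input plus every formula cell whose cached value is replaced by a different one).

New value of B7: 4.
Formula cells that run: A1, A9, A11, B1, B5, B7, C5, C7, C8, D10, E1, E3, E6, F1, F9, G2, H7, H12 — 18 in total.
Values that change: A9, A11, B1, B5, C5, C8, D10, E3, E6, F1, F9, G8, H7, H12.
Key observation: the cutoff stops propagation at B10 — its inputs' values are unchanged, so it reuses its cache.

First evaluation (everything demanded from the output):
  A8 = -(-4) = 4
  C11 = -(4) = -4
  A2 = -(-4) = 4
  C8 = MAX(1, -4) = 1
  C12 = -(4) = -4
  D10 = 4 * 1 = 4
  B1 = 4 + 4 = 8
  G2 = MIN(8, 4) = 4
  B10 = MIN(4, -4) = -4
  H7 = 1 - -4 = 5
  B5 = 5 * 4 = 20
  C5 = -4 - 20 = -24
  C7 = MIN(5, -4) = -4
  A1 = MIN(-4, 1) = -4
  F1 = 4 + -24 = -20
  A11 = -20 + -4 = -24
  E6 = MAX(-20, 20) = 20
  E3 = -(20) = -20
  E1 = MAX(-20, -4) = -4
  C6 = MIN(-4, -4) = -4
  D11 = -4 + -4 = -8
  F9 = -20 + -24 = -44
  F10 = -(-4) = 4
  H12 = -8 + -44 = -52
  A9 = -52 + -4 = -56
  B7 = MAX(-56, 4) = 4

Propagation after the edit:
  C8: runs — G8 1->6; result 6.
  D10: runs — C8 1->6; result 24.
  B1: runs — D10 4->24; D10 4->24; result 48.
  G2: runs — B1 8->48; result 4 (same value as before).
  B10: checked — values it read are unchanged (G2 unchanged, C12 unchanged); reused cached -4 without running.
  H7: runs — C8 1->6; result 10.
  B5: runs — H7 5->10; D10 4->24; result 240.
  C5: runs — B5 20->240; result -244.
  C7: runs — H7 5->10; result -4 (same value as before).
  A1: runs — G8 1->6; result -4 (same value as before).
  F1: runs — C5 -24->-244; result -240.
  A11: runs — F1 -20->-240; result -244.
  E6: runs — F1 -20->-240; B5 20->240; result 240.
  E3: runs — E6 20->240; result -240.
  E1: runs — E3 -20->-240; result -4 (same value as before).
  C6: checked — values it read are unchanged (A1 unchanged, E1 unchanged); reused cached -4 without running.
  D11: checked — values it read are unchanged (A1 unchanged, E1 unchanged); reused cached -8 without running.
  F9: runs — E3 -20->-240; A11 -24->-244; result -484.
  F10: checked — values it read are unchanged (C6 unchanged); reused cached 4 without running.
  H12: runs — F9 -44->-484; result -492.
  A9: runs — H12 -52->-492; result -496.
  B7: runs — A9 -56->-496; result 4 (same value as before).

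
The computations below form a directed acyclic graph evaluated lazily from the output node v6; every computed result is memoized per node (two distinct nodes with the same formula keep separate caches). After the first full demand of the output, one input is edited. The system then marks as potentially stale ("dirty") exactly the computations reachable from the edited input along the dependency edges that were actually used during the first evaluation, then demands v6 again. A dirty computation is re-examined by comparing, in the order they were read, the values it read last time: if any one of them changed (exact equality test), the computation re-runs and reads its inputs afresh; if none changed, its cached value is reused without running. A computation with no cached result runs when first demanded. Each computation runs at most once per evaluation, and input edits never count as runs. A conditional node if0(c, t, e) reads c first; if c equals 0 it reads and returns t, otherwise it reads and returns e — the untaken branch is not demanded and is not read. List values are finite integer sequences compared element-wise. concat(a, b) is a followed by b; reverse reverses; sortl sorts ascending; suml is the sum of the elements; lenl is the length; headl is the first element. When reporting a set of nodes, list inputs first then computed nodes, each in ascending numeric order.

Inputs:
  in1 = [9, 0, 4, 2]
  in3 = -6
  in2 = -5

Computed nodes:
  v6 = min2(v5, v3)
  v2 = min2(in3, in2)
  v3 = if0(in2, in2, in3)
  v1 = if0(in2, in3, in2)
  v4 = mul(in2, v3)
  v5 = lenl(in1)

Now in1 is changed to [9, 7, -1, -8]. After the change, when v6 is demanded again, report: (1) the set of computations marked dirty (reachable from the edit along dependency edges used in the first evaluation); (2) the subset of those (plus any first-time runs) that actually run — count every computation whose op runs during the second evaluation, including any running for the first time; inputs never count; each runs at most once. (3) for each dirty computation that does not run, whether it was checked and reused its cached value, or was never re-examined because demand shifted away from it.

First demand of the output computes:
  v3 = if0(in2=-5 -> else branch in3) = -6
  v5 = lenl([9, 0, 4, 2]) = 4
  v6 = min2(4, -6) = -6

After the edit, cleaning proceeds:
  v5: a read changed (in1 [9, 0, 4, 2]->[9, 7, -1, -8]) — executes, giving 4 — identical to its old value.
  v6: dirty, but its reads are unchanged (v5 unchanged, v3 unchanged); cached -6 stands.

Note the absorption at v5: it re-runs yet its value is the same, leaving the output's value untouched.

The edit dirties: v5, v6.
1 computations run: v5.
Cache hits after checking: v6.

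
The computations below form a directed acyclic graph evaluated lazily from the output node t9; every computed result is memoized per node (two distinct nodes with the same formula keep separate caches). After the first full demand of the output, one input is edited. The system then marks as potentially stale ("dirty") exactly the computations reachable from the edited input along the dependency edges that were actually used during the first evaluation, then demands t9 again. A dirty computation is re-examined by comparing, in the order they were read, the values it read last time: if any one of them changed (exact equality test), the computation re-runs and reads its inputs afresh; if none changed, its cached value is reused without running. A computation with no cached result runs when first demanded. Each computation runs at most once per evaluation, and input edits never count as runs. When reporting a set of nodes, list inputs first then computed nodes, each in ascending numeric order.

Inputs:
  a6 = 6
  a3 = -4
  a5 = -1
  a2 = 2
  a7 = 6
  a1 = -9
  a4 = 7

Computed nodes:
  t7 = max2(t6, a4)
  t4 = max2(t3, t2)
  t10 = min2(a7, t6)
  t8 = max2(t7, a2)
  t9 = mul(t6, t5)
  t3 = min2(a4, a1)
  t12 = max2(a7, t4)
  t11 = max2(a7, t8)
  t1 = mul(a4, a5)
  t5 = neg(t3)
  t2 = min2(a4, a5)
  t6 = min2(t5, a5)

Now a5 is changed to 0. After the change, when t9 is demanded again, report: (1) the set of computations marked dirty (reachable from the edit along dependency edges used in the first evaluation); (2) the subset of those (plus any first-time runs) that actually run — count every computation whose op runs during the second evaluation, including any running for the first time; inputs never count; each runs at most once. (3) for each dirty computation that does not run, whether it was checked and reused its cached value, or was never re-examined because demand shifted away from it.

The edit dirties: t6, t9.
2 computations run: t6, t9.
No dirty computation escaped a run.

First demand of the output computes:
  t3 = min2(7, -9) = -9
  t5 = neg(-9) = 9
  t6 = min2(9, -1) = -1
  t9 = mul(-1, 9) = -9

After the edit, cleaning proceeds:
  t6: a read changed (a5 -1->0) — executes, giving 0.
  t9: a read changed (t6 -1->0) — executes, giving 0.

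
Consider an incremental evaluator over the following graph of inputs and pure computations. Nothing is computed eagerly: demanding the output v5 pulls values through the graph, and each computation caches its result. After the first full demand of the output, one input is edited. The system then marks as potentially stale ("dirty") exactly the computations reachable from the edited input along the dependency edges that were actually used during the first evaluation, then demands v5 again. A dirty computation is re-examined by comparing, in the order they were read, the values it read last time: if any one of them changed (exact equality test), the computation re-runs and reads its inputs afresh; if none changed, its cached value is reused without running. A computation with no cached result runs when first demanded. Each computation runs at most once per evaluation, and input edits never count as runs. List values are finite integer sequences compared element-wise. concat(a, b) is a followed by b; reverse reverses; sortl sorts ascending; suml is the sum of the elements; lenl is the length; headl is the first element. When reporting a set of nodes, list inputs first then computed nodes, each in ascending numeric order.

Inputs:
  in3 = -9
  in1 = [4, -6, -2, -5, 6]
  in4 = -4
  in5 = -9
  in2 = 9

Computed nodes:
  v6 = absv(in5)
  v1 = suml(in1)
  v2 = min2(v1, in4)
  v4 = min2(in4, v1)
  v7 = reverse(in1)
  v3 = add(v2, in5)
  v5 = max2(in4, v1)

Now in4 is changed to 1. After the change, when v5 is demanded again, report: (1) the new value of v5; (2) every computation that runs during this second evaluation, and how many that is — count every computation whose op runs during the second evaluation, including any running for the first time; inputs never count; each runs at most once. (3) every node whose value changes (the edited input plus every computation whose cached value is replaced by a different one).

v5 now evaluates to 1.
Run set: v5 (1 run).
Changed values: in4, v5.

Initial pass — values computed on the first demand:
  v1 = suml([4, -6, -2, -5, 6]) = -3
  v5 = max2(-4, -3) = -3

Second demand — change propagation:
  v5: re-runs because in4 -4->1; new result 1.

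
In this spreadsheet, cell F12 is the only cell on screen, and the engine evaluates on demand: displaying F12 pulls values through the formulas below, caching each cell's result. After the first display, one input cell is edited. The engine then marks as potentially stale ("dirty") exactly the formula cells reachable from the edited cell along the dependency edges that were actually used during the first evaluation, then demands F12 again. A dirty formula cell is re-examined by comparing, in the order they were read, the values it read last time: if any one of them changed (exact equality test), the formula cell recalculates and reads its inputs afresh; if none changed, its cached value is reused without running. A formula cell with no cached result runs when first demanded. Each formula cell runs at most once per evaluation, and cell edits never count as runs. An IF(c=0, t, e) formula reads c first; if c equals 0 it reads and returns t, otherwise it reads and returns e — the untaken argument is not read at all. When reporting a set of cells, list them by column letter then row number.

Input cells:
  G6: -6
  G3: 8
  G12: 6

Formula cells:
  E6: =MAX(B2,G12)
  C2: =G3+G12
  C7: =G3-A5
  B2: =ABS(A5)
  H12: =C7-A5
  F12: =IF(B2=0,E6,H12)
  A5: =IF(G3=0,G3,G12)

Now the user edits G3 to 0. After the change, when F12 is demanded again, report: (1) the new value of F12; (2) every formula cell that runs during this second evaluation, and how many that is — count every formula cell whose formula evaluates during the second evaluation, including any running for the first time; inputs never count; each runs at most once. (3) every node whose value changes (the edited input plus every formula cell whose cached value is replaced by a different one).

F12 now evaluates to 6.
Run set: A5, B2, E6, F12 (4 run).
Changed values: A5, B2, F12, G3.
The important point: the flipped condition redirects demand; C7, H12 are left stale, never re-checked.

Initial pass — values computed on the first demand:
  A5 = IF(G3=0: G3=8 -> else branch G12) = 6
  B2 = ABS(6) = 6
  C7 = 8 - 6 = 2
  H12 = 2 - 6 = -4
  F12 = IF(B2=0: B2=6 -> else branch H12) = -4

Second demand — change propagation:
  A5: re-runs because G3 8->0; new result 0.
  B2: re-runs because A5 6->0; new result 0.
  C7: dirty yet unreached — the second evaluation never asks for it.
  E6: newly demanded (no cache) — executes and yields 6.
  H12: dirty yet unreached — the second evaluation never asks for it.
  F12: re-runs because B2 6->0; new result 6.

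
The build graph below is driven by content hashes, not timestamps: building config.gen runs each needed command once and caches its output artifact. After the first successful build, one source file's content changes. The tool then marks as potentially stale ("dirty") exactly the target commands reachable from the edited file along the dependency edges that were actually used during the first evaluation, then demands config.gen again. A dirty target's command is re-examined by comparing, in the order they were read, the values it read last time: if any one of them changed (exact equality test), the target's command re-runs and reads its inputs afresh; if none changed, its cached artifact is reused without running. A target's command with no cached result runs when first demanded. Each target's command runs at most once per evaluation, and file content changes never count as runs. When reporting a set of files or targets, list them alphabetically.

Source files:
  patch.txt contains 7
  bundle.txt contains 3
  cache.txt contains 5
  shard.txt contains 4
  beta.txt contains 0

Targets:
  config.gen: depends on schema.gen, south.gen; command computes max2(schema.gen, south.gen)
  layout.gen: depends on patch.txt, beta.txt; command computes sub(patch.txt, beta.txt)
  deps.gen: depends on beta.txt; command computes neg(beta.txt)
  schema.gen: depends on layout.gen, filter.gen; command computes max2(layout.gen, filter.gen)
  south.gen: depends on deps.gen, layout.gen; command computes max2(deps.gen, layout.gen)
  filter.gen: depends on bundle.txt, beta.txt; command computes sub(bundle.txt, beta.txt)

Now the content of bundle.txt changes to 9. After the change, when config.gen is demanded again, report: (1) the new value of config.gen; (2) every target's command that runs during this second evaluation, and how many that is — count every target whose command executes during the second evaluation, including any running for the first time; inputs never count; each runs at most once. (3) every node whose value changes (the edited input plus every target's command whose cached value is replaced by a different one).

Initial pass — values computed on the first demand:
  deps.gen = neg(0) = 0
  filter.gen = sub(3, 0) = 3
  layout.gen = sub(7, 0) = 7
  schema.gen = max2(7, 3) = 7
  south.gen = max2(0, 7) = 7
  config.gen = max2(7, 7) = 7

Second demand — change propagation:
  filter.gen: re-runs because bundle.txt 3->9; new result 9.
  schema.gen: re-runs because filter.gen 3->9; new result 9.
  config.gen: re-runs because schema.gen 7->9; new result 9.

config.gen now evaluates to 9.
Run set: config.gen, filter.gen, schema.gen (3 run).
Changed values: bundle.txt, config.gen, filter.gen, schema.gen.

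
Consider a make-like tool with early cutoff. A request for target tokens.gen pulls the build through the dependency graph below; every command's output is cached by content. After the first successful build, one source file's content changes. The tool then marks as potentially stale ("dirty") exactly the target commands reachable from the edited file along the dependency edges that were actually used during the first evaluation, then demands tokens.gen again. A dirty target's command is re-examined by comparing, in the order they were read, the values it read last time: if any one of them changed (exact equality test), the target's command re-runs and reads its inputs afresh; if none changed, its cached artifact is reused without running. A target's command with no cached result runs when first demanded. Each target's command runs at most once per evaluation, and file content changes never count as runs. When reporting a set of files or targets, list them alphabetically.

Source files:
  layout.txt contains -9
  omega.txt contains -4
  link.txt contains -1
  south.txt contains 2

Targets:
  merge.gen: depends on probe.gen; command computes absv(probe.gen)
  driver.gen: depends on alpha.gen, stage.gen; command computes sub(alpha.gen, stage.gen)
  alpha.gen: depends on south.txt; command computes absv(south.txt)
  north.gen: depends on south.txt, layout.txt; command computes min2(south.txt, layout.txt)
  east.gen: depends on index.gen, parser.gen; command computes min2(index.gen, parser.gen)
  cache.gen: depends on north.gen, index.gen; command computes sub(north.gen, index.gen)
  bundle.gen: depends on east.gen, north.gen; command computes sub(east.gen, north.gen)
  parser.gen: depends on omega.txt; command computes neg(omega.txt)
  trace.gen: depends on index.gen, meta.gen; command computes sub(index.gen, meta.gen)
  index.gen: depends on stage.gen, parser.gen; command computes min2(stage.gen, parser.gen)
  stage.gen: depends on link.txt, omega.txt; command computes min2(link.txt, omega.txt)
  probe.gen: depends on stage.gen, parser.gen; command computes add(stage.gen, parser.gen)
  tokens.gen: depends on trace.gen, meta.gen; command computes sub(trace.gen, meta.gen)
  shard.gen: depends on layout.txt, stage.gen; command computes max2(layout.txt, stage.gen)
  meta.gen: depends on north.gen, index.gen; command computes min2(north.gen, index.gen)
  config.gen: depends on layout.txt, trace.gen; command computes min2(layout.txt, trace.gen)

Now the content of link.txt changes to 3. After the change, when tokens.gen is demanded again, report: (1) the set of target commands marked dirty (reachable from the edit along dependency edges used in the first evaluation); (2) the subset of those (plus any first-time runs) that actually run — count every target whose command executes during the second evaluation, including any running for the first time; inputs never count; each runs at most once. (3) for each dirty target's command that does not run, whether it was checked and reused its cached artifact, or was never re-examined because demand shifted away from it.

First demand of the output computes:
  north.gen = min2(2, -9) = -9
  parser.gen = neg(-4) = 4
  stage.gen = min2(-1, -4) = -4
  index.gen = min2(-4, 4) = -4
  meta.gen = min2(-9, -4) = -9
  trace.gen = sub(-4, -9) = 5
  tokens.gen = sub(5, -9) = 14

After the edit, cleaning proceeds:
  stage.gen: a read changed (link.txt -1->3) — executes, giving -4 — identical to its old value.
  index.gen: dirty, but its reads are unchanged (stage.gen unchanged, parser.gen unchanged); cached -4 stands.
  meta.gen: dirty, but its reads are unchanged (north.gen unchanged, index.gen unchanged); cached -9 stands.
  trace.gen: dirty, but its reads are unchanged (index.gen unchanged, meta.gen unchanged); cached 5 stands.
  tokens.gen: dirty, but its reads are unchanged (trace.gen unchanged, meta.gen unchanged); cached 14 stands.

Note the absorption at stage.gen: it re-runs yet its value is the same, leaving the output's value untouched.

The edit dirties: index.gen, meta.gen, stage.gen, tokens.gen, trace.gen.
1 target commands run: stage.gen.
Cache hits after checking: index.gen, meta.gen, tokens.gen, trace.gen.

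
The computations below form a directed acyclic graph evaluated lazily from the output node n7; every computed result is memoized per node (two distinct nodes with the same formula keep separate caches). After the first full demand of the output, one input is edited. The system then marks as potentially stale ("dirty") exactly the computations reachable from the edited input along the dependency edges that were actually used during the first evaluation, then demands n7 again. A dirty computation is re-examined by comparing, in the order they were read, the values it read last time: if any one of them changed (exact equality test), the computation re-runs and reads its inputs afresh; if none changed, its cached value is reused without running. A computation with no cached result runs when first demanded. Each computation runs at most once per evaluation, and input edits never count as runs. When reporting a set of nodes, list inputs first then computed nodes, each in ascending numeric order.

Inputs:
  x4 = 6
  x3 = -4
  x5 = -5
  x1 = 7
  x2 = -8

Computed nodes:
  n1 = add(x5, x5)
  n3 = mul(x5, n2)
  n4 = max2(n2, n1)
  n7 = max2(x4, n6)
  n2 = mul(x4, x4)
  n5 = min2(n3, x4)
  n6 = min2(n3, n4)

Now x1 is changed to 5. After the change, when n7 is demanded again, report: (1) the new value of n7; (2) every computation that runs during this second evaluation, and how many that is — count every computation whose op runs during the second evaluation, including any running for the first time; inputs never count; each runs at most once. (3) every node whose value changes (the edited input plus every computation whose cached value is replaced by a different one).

First demand of the output computes:
  n1 = add(-5, -5) = -10
  n2 = mul(6, 6) = 36
  n3 = mul(-5, 36) = -180
  n4 = max2(36, -10) = 36
  n6 = min2(-180, 36) = -180
  n7 = max2(6, -180) = 6

After the edit, cleaning proceeds:
  no node depends on x1 at all; the second demand re-runs nothing.

Note the shortcut — nothing in the graph depends on x1 at all, so no recomputation happens.

Demanding n7 again yields 6.
0 computations run: none.
The nodes whose values change: x1.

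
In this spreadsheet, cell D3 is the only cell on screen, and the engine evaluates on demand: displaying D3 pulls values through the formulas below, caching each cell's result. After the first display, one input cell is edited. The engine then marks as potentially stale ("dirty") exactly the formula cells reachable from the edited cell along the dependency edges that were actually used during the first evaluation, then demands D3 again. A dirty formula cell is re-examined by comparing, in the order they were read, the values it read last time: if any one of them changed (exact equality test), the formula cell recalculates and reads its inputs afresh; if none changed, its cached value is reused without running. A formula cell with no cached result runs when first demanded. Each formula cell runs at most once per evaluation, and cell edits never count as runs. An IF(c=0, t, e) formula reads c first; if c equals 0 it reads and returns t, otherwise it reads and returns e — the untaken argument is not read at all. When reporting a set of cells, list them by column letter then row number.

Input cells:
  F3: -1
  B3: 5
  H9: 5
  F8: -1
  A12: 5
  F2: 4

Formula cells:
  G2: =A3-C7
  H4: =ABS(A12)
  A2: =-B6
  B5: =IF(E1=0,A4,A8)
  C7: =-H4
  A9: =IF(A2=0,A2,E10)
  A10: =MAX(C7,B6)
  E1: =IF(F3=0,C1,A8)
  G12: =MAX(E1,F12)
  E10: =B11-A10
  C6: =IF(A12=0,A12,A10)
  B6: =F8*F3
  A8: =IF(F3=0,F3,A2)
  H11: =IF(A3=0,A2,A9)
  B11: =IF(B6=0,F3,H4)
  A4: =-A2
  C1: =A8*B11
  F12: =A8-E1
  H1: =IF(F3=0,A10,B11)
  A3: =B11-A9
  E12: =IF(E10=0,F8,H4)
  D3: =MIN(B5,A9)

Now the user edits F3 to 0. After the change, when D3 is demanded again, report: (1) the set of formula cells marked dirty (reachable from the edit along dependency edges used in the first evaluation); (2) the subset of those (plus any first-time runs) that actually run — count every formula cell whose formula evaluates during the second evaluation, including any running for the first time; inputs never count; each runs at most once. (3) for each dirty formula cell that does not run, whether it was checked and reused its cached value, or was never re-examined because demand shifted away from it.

Initial pass — values computed on the first demand:
  B6 = -1 * -1 = 1
  A2 = -(1) = -1
  A8 = IF(F3=0: F3=-1 -> else branch A2) = -1
  E1 = IF(F3=0: F3=-1 -> else branch A8) = -1
  B5 = IF(E1=0: E1=-1 -> else branch A8) = -1
  H4 = ABS(5) = 5
  B11 = IF(B6=0: B6=1 -> else branch H4) = 5
  C7 = -(5) = -5
  A10 = MAX(-5, 1) = 1
  E10 = 5 - 1 = 4
  A9 = IF(A2=0: A2=-1 -> else branch E10) = 4
  D3 = MIN(-1, 4) = -1

Second demand — change propagation:
  B6: re-runs because F3 -1->0; new result 0.
  A2: re-runs because B6 1->0; new result 0.
  A4: newly demanded (no cache) — executes and yields 0.
  A8: re-runs because F3 -1->0; A2 -1->0; new result 0.
  A10: dirty yet unreached — the second evaluation never asks for it.
  B11: re-runs because B6 1->0; new result 0.
  C1: newly demanded (no cache) — executes and yields 0.
  E1: re-runs because F3 -1->0; A8 -1->0; new result 0.
  B5: re-runs because E1 -1->0; A8 -1->0; new result 0.
  E10: dirty yet unreached — the second evaluation never asks for it.
  A9: re-runs because A2 -1->0; new result 0.
  D3: re-runs because B5 -1->0; A9 4->0; new result 0.

The important point: the flipped condition redirects demand; A10, E10 are left stale, never re-checked.

Dirty set: A2, A8, A9, A10, B5, B6, B11, D3, E1, E10.
Run set: A2, A4, A8, A9, B5, B6, B11, C1, D3, E1 (10 run).
Left stale — demand moved off them: A10, E10.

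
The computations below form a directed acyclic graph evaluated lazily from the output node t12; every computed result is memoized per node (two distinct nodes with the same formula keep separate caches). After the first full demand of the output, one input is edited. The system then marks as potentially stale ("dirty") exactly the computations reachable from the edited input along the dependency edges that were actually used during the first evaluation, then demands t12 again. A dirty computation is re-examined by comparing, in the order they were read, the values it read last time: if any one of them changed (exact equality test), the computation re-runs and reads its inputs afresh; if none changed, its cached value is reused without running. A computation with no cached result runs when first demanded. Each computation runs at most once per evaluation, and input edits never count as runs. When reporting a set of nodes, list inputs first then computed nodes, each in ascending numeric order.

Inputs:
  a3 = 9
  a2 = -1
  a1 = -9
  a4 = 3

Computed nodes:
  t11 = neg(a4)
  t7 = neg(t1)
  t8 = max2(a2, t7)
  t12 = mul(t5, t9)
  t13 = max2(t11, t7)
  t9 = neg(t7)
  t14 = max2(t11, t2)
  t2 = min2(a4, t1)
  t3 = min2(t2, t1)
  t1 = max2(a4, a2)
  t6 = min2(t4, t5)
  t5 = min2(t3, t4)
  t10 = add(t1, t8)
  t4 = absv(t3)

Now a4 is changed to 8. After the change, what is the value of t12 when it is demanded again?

First demand of the output computes:
  t1 = max2(3, -1) = 3
  t2 = min2(3, 3) = 3
  t3 = min2(3, 3) = 3
  t4 = absv(3) = 3
  t5 = min2(3, 3) = 3
  t7 = neg(3) = -3
  t9 = neg(-3) = 3
  t12 = mul(3, 3) = 9

After the edit, cleaning proceeds:
  t1: a read changed (a4 3->8) — executes, giving 8.
  t2: a read changed (a4 3->8; t1 3->8) — executes, giving 8.
  t3: a read changed (t2 3->8; t1 3->8) — executes, giving 8.
  t4: a read changed (t3 3->8) — executes, giving 8.
  t5: a read changed (t3 3->8; t4 3->8) — executes, giving 8.
  t7: a read changed (t1 3->8) — executes, giving -8.
  t9: a read changed (t7 -3->-8) — executes, giving 8.
  t12: a read changed (t5 3->8; t9 3->8) — executes, giving 64.

Demanding t12 again yields 64.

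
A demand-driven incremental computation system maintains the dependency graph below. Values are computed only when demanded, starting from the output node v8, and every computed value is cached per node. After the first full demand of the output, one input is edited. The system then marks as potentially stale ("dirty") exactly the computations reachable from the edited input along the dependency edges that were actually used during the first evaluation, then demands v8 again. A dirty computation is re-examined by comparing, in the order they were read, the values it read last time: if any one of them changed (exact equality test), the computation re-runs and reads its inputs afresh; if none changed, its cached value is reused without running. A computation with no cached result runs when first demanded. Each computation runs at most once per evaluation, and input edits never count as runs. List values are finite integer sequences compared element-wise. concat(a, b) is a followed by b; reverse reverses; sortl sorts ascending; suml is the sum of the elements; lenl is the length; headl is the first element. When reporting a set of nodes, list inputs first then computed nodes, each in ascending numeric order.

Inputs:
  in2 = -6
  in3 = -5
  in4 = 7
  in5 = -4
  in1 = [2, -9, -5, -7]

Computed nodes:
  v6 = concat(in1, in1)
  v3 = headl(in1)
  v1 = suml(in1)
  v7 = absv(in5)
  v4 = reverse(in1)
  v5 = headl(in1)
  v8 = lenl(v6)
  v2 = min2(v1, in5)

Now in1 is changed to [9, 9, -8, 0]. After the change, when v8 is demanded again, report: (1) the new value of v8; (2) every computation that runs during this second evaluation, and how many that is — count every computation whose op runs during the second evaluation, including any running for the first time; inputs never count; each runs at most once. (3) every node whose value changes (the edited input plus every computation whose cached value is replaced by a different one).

First evaluation (everything demanded from the output):
  v6 = concat([2, -9, -5, -7], [2, -9, -5, -7]) = [2, -9, -5, -7, 2, -9, -5, -7]
  v8 = lenl([2, -9, -5, -7, 2, -9, -5, -7]) = 8

Propagation after the edit:
  v6: runs — in1 [2, -9, -5, -7]->[9, 9, -8, 0]; in1 [2, -9, -5, -7]->[9, 9, -8, 0]; result [9, 9, -8, 0, 9, 9, -8, 0].
  v8: runs — v6 [2, -9, -5, -7, 2, -9, -5, -7]->[9, 9, -8, 0, 9, 9, -8, 0]; result 8 (same value as before).

New value of v8: 8.
Computations that run: v6, v8 — 2 in total.
Values that change: in1, v6.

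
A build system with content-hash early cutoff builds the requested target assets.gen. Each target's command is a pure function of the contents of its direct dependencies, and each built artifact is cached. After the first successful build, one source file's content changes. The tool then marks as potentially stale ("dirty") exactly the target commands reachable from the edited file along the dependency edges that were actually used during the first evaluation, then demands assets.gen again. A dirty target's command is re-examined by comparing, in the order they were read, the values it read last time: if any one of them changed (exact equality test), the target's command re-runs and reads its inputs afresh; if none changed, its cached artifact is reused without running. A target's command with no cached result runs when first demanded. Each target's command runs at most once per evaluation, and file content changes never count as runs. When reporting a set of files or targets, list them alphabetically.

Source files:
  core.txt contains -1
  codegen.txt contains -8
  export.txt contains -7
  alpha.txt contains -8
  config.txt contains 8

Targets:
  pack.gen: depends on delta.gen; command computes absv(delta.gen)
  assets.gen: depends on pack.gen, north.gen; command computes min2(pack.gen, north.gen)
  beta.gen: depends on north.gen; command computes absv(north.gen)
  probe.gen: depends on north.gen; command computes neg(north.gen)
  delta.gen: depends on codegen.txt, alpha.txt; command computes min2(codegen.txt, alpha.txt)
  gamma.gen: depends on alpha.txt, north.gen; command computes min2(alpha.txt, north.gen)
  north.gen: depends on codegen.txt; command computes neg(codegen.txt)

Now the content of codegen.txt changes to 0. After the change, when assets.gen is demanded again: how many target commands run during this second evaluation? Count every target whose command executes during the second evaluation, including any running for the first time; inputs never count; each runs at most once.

First evaluation (everything demanded from the output):
  delta.gen = min2(-8, -8) = -8
  north.gen = neg(-8) = 8
  pack.gen = absv(-8) = 8
  assets.gen = min2(8, 8) = 8

Propagation after the edit:
  delta.gen: runs — codegen.txt -8->0; result -8 (same value as before).
  north.gen: runs — codegen.txt -8->0; result 0.
  pack.gen: checked — values it read are unchanged (delta.gen unchanged); reused cached 8 without running.
  assets.gen: runs — north.gen 8->0; result 0.

Key observation: the cutoff stops propagation at pack.gen — its inputs' values are unchanged, so it reuses its cache.

Target commands that run: assets.gen, delta.gen, north.gen — 3 in total.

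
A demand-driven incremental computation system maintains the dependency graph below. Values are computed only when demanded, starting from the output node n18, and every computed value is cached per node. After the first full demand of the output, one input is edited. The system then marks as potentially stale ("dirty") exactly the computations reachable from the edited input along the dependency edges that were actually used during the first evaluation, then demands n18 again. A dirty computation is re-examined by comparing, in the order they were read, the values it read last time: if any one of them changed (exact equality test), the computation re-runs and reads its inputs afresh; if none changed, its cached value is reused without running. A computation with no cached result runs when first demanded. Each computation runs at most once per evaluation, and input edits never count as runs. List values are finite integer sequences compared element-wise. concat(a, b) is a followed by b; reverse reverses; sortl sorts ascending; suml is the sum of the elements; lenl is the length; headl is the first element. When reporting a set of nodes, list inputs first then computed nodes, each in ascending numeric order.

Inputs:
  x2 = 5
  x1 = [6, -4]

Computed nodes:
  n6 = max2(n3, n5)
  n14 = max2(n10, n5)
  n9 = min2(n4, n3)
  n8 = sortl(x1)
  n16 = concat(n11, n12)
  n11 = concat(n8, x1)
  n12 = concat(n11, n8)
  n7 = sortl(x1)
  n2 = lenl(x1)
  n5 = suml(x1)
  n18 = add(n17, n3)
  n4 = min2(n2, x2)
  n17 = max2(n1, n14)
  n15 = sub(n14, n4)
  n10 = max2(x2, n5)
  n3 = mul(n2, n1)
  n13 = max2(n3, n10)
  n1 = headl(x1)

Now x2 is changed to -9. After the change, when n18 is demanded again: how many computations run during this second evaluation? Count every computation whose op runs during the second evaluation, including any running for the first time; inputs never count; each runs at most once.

First evaluation (everything demanded from the output):
  n1 = headl([6, -4]) = 6
  n2 = lenl([6, -4]) = 2
  n3 = mul(2, 6) = 12
  n5 = suml([6, -4]) = 2
  n10 = max2(5, 2) = 5
  n14 = max2(5, 2) = 5
  n17 = max2(6, 5) = 6
  n18 = add(6, 12) = 18

Propagation after the edit:
  n10: runs — x2 5->-9; result 2.
  n14: runs — n10 5->2; result 2.
  n17: runs — n14 5->2; result 6 (same value as before).
  n18: checked — values it read are unchanged (n17 unchanged, n3 unchanged); reused cached 18 without running.

Key observation: the change is absorbed at n17 — it re-runs but produces the same value, and the output's value is unchanged.

Computations that run: n10, n14, n17 — 3 in total.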